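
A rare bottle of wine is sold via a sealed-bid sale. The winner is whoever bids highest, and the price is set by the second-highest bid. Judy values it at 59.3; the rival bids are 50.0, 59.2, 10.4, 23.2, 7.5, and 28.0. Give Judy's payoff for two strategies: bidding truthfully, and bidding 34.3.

The highest competing bid is 59.2.
Bidding truthfully at 59.3: Judy has the top bid, wins, and pays the second-highest bid 59.2. Payoff = 59.3 − 59.2 = 0.1.
Bidding 34.3: the top bid is 59.2 (a rival), so Judy loses. Payoff = 0.0.

(a) 0.1  (b) 0.0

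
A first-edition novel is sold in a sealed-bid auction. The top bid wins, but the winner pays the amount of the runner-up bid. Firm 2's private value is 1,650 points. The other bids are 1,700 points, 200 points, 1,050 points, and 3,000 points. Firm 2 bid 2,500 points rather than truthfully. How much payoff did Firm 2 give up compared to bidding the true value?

The highest competing bid is 3,000 points.
Bidding truthfully at 1,650 points: the top bid is 3,000 points (a rival), so Firm 2 loses. Payoff = 0 points.
Bidding 2,500 points: the top bid is 3,000 points (a rival), so Firm 2 loses. Payoff = 0 points.
Regret = truthful payoff − actual payoff = 0 points − 0 points = 0 points.
The bid only affects whether you win, not the price — here both bids land on the same side of the top rival bid, so the deviation is payoff-neutral.

0 points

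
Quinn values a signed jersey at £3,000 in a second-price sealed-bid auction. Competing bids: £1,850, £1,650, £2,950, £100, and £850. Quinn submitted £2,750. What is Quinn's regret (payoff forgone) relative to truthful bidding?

Regret: £50.

The highest competing bid is £2,950.
Bidding truthfully at £3,000: Quinn has the top bid, wins, and pays the second-highest bid £2,950. Payoff = £3,000 − £2,950 = £50.
Bidding £2,750: the top bid is £2,950 (a rival), so Quinn loses. Payoff = £0.
Regret = truthful payoff − actual payoff = £50 − £0 = £50.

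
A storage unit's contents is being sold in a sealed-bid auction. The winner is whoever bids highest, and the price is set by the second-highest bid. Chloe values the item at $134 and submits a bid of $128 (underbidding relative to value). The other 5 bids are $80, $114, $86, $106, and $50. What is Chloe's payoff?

Highest competing bid: $114.
Chloe's bid $128 is the highest overall, so Chloe wins and pays the second-highest bid, $114.
Payoff = value − price = $134 − $114 = $20.

$20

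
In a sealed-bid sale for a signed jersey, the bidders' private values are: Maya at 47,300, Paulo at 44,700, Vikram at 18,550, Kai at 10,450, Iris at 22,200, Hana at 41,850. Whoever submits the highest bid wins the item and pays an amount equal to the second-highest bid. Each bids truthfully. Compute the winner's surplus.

Bids in descending order: Maya 47,300 > Paulo 44,700 > Hana 41,850 > Iris 22,200 > Vikram 18,550 > Kai 10,450.
Maya wins with the top bid and pays the second-highest, 44,700.
Surplus = 47,300 − 44,700 = 2,600.

2,600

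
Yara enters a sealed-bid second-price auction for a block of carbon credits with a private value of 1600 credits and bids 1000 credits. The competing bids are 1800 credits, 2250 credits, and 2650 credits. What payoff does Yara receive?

Yara's payoff: 0 credits.

Highest competing bid: 2650 credits.
Yara's bid 1000 credits is not the highest, so Yara loses, pays nothing, and earns zero payoff.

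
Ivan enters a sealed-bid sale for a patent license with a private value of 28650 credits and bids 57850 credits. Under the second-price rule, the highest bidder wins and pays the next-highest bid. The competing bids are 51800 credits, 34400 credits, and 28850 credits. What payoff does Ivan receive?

-23150 credits

Highest competing bid: 51800 credits.
Ivan's bid 57850 credits is the highest overall, so Ivan wins and pays the second-highest bid, 51800 credits.
Payoff = value − price = 28650 credits − 51800 credits = -23150 credits.
Overbidding won the item at a price above value — truthful bidding would have avoided this loss.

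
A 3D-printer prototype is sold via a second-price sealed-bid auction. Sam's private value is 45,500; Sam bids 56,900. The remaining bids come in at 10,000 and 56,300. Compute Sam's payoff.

Payoff = -10,800.

Highest competing bid: 56,300.
Sam's bid 56,900 is the highest overall, so Sam wins and pays the second-highest bid, 56,300.
Payoff = value − price = 45,500 − 56,300 = -10,800.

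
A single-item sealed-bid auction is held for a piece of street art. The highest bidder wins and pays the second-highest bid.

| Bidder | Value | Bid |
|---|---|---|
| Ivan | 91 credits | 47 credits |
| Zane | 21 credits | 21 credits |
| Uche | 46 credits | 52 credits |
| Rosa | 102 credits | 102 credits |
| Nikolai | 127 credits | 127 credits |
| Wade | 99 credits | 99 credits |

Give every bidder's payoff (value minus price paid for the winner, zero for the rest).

Ordered from highest: Nikolai 127 credits > Rosa 102 credits > Wade 99 credits > Uche 52 credits > Ivan 47 credits > Zane 21 credits.
Nikolai has the top bid and wins; the price is the second-highest bid, 102 credits.
Nikolai's payoff = 127 credits − 102 credits = 25 credits. All other bidders lose, so their payoff is 0.

Payoffs: Ivan 0 credits, Zane 0 credits, Uche 0 credits, Rosa 0 credits, Nikolai 25 credits, Wade 0 credits.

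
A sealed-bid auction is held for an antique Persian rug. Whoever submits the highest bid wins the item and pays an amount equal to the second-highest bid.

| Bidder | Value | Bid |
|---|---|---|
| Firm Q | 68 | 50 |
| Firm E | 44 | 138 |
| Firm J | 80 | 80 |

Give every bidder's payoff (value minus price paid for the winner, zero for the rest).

Ranking the bids: Firm E 138; Firm J 80; Firm Q 50.
Firm E has the top bid and wins; the price is the second-highest bid, 80.
Firm E's payoff = 44 − 80 = -36. All other bidders lose, so their payoff is 0.

Payoffs: Firm Q 0, Firm E -36, Firm J 0.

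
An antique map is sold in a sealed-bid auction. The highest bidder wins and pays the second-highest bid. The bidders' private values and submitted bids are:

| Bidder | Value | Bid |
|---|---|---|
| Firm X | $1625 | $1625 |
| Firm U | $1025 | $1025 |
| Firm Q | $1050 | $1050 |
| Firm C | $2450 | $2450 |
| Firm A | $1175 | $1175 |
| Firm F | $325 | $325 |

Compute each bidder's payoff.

Payoffs: Firm X $0, Firm U $0, Firm Q $0, Firm C $825, Firm A $0, Firm F $0.

Ranking the bids: Firm C $2450, then Firm X $1625, then Firm A $1175, then Firm Q $1050, then Firm U $1025, then Firm F $325.
Firm C has the top bid and wins; the price is the second-highest bid, $1625.
Firm C's payoff = $2450 − $1625 = $825. All other bidders lose, so their payoff is 0.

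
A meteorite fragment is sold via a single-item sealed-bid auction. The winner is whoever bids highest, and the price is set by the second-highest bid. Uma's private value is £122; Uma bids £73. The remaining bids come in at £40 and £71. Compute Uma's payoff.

Highest competing bid: £71.
Uma's bid £73 is the highest overall, so Uma wins and pays the second-highest bid, £71.
Payoff = value − price = £122 − £71 = £51.

Uma's payoff: £51.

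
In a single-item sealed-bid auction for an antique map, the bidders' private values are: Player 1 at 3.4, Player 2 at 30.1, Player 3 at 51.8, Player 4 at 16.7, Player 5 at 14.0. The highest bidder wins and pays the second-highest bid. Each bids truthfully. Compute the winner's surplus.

Bids in descending order: Player 3 51.8; Player 2 30.1; Player 4 16.7; Player 5 14.0; Player 1 3.4.
Player 3 wins with the top bid and pays the second-highest, 30.1.
Surplus = 51.8 − 30.1 = 21.7.

Surplus = 21.7.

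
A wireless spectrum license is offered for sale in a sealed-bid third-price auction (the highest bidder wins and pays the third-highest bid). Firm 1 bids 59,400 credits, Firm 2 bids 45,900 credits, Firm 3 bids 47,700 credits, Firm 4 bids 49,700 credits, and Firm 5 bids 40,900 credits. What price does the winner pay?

Ordered from highest: Firm 1 59,400 credits; Firm 4 49,700 credits; Firm 3 47,700 credits; Firm 2 45,900 credits; Firm 5 40,900 credits.
Firm 1 is the highest bidder, so Firm 1 wins.
Under the third-price rule, the price is the third-highest bid: 47,700 credits.

Price paid: 47,700 credits.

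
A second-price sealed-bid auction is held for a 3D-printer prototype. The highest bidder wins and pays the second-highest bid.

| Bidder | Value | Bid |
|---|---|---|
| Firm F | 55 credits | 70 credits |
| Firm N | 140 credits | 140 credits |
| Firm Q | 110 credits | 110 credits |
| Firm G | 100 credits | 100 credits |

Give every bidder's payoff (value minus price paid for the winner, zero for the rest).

Ranking the bids: Firm N 140 credits, then Firm Q 110 credits, then Firm G 100 credits, then Firm F 70 credits.
Firm N has the top bid and wins; the price is the second-highest bid, 110 credits.
Firm N's payoff = 140 credits − 110 credits = 30 credits. All other bidders lose, so their payoff is 0.

Payoffs: Firm F 0 credits, Firm N 30 credits, Firm Q 0 credits, Firm G 0 credits.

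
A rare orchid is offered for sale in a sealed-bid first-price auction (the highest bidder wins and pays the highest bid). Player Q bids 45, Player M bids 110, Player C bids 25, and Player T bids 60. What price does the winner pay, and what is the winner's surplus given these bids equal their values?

Sorted high to low: Player M 110 > Player T 60 > Player Q 45 > Player C 25.
Player M is the highest bidder, so Player M wins.
Under the first-price rule, the price is the highest bid: 110.
Surplus = 110 − 110 = 0.

Price 110; surplus 0.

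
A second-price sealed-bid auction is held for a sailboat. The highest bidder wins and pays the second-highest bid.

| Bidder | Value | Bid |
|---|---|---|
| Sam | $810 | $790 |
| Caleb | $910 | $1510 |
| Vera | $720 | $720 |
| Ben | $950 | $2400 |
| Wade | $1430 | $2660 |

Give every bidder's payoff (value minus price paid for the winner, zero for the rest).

Payoffs: Sam $0, Caleb $0, Vera $0, Ben $0, Wade -$970.

Ranking the bids: Wade $2660; Ben $2400; Caleb $1510; Sam $790; Vera $720.
Wade has the top bid and wins; the price is the second-highest bid, $2400.
Wade's payoff = $1430 − $2400 = -$970. All other bidders lose, so their payoff is 0.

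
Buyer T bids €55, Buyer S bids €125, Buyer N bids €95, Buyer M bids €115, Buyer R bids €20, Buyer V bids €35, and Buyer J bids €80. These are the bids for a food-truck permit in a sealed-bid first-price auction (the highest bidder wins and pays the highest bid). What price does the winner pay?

The winner pays €125.

Sorted high to low: Buyer S €125; Buyer M €115; Buyer N €95; Buyer J €80; Buyer T €55; Buyer V €35; Buyer R €20.
Buyer S is the highest bidder, so Buyer S wins.
Under the first-price rule, the price is the highest bid: €125.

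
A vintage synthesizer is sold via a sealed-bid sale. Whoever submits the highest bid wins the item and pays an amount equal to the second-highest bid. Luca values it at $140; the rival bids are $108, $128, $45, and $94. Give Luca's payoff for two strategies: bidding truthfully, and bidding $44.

The highest competing bid is $128.
Bidding truthfully at $140: Luca has the top bid, wins, and pays the second-highest bid $128. Payoff = $140 − $128 = $12.
Bidding $44: the top bid is $128 (a rival), so Luca loses. Payoff = $0.

Truthful: $12; alternative: $0.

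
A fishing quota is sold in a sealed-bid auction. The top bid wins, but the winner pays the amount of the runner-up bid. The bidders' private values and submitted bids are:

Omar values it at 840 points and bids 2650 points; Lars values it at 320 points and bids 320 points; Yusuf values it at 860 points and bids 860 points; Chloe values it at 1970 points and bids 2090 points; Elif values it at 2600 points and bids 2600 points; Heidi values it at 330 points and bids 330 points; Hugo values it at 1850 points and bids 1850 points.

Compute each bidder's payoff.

Omar -1760 points, Lars 0 points, Yusuf 0 points, Chloe 0 points, Elif 0 points, Heidi 0 points, Hugo 0 points.

Bids in descending order: Omar 2650 points; Elif 2600 points; Chloe 2090 points; Hugo 1850 points; Yusuf 860 points; Heidi 330 points; Lars 320 points.
Omar has the top bid and wins; the price is the second-highest bid, 2600 points.
Omar's payoff = 840 points − 2600 points = -1760 points. All other bidders lose, so their payoff is 0.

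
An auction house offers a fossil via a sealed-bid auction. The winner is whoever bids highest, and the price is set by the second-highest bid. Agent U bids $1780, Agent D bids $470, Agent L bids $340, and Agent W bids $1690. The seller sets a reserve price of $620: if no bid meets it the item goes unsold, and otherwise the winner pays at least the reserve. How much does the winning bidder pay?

The winner pays $1690.

Ordered from highest: Agent U $1780 > Agent W $1690 > Agent D $470 > Agent L $340.
Agent U has the highest bid, so Agent U wins.
The second-highest bid is $1690, which exceeds the reserve, so that sets the price.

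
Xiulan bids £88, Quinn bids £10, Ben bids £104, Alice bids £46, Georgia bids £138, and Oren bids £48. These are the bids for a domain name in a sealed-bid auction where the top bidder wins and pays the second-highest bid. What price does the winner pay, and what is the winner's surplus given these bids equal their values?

Ordered from highest: Georgia £138 > Ben £104 > Xiulan £88 > Oren £48 > Alice £46 > Quinn £10.
Georgia is the highest bidder, so Georgia wins.
Under the second-price rule, the price is the second-highest bid: £104.
Surplus = £138 − £104 = £34.

Price £104; surplus £34.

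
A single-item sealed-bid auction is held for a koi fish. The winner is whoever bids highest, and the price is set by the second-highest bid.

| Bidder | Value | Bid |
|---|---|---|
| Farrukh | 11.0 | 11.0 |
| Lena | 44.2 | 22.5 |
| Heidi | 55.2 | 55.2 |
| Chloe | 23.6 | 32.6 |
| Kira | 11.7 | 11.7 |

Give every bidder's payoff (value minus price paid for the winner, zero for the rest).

Sorted high to low: Heidi 55.2; Chloe 32.6; Lena 22.5; Kira 11.7; Farrukh 11.0.
Heidi has the top bid and wins; the price is the second-highest bid, 32.6.
Heidi's payoff = 55.2 − 32.6 = 22.6. All other bidders lose, so their payoff is 0.

Farrukh 0.0, Lena 0.0, Heidi 22.6, Chloe 0.0, Kira 0.0.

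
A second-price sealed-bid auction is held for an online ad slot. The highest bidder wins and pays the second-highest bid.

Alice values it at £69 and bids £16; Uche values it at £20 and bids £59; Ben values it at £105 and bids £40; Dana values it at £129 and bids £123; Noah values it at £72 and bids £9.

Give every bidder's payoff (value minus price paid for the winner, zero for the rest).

Alice £0, Uche £0, Ben £0, Dana £70, Noah £0.

Sorted high to low: Dana £123, then Uche £59, then Ben £40, then Alice £16, then Noah £9.
Dana has the top bid and wins; the price is the second-highest bid, £59.
Dana's payoff = £129 − £59 = £70. All other bidders lose, so their payoff is 0.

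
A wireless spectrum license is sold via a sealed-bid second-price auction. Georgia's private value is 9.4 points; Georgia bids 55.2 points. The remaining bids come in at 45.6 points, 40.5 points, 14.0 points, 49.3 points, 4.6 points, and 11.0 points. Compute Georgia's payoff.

Highest competing bid: 49.3 points.
Georgia's bid 55.2 points is the highest overall, so Georgia wins and pays the second-highest bid, 49.3 points.
Payoff = value − price = 9.4 points − 49.3 points = -39.9 points.
Overbidding won the item at a price above value — truthful bidding would have avoided this loss.

-39.9 points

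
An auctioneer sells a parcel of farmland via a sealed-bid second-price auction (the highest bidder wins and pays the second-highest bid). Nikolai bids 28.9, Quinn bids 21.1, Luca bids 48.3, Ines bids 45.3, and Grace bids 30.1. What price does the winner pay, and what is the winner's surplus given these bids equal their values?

Bids in descending order: Luca 48.3, then Ines 45.3, then Grace 30.1, then Nikolai 28.9, then Quinn 21.1.
Luca is the highest bidder, so Luca wins.
Under the second-price rule, the price is the second-highest bid: 45.3.
Surplus = 48.3 − 45.3 = 3.0.

Price 45.3; surplus 3.0.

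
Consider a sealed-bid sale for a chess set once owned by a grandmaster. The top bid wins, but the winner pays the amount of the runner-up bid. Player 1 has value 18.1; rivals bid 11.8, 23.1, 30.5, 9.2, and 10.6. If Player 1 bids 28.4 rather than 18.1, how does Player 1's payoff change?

The highest competing bid is 30.5.
Bidding truthfully at 18.1: the top bid is 30.5 (a rival), so Player 1 loses. Payoff = 0.0.
Bidding 28.4: the top bid is 30.5 (a rival), so Player 1 loses. Payoff = 0.0.
Change = 0.0 − 0.0 = 0.0.

Change in payoff: 0.0.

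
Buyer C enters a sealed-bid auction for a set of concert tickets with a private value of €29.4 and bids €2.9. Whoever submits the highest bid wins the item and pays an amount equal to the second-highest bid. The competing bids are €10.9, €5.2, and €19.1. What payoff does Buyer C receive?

Highest competing bid: €19.1.
Buyer C's bid €2.9 is not the highest, so Buyer C loses, pays nothing, and earns zero payoff.

€0.0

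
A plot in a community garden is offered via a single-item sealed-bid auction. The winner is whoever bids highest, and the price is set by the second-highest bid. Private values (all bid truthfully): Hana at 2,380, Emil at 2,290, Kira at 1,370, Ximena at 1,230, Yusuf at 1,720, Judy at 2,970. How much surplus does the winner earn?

Ranking the bids: Judy 2,970, then Hana 2,380, then Emil 2,290, then Yusuf 1,720, then Kira 1,370, then Ximena 1,230.
Judy wins with the top bid and pays the second-highest, 2,380.
Surplus = 2,970 − 2,380 = 590.

590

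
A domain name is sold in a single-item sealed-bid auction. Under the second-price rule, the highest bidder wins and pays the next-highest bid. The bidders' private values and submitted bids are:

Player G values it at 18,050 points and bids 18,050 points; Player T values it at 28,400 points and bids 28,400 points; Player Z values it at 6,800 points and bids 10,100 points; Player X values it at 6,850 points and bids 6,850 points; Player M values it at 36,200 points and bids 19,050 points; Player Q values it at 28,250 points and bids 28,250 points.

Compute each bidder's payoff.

Ranking the bids: Player T 28,400 points > Player Q 28,250 points > Player M 19,050 points > Player G 18,050 points > Player Z 10,100 points > Player X 6,850 points.
Player T has the top bid and wins; the price is the second-highest bid, 28,250 points.
Player T's payoff = 28,400 points − 28,250 points = 150 points. All other bidders lose, so their payoff is 0.

Player G 0 points, Player T 150 points, Player Z 0 points, Player X 0 points, Player M 0 points, Player Q 0 points.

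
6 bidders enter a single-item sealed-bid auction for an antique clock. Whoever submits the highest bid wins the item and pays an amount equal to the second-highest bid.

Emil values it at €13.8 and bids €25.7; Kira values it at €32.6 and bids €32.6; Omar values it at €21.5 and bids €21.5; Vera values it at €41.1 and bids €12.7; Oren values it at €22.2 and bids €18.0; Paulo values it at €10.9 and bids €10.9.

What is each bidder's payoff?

Sorted high to low: Kira €32.6, then Emil €25.7, then Omar €21.5, then Oren €18.0, then Vera €12.7, then Paulo €10.9.
Kira has the top bid and wins; the price is the second-highest bid, €25.7.
Kira's payoff = €32.6 − €25.7 = €6.9. All other bidders lose, so their payoff is 0.

Emil €0.0, Kira €6.9, Omar €0.0, Vera €0.0, Oren €0.0, Paulo €0.0.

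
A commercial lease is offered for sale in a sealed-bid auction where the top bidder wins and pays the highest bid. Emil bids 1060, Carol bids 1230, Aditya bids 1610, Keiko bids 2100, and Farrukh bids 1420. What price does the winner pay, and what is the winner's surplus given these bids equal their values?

Sorted high to low: Keiko 2100; Aditya 1610; Farrukh 1420; Carol 1230; Emil 1060.
Keiko is the highest bidder, so Keiko wins.
Under the first-price rule, the price is the highest bid: 2100.
Surplus = 2100 − 2100 = 0.

Price 2100; surplus 0.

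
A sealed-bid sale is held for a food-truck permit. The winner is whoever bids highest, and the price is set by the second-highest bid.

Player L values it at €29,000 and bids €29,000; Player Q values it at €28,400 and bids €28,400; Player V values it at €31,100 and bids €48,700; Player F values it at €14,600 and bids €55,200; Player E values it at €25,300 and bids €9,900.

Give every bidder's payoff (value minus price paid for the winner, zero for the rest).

Ordered from highest: Player F €55,200 > Player V €48,700 > Player L €29,000 > Player Q €28,400 > Player E €9,900.
Player F has the top bid and wins; the price is the second-highest bid, €48,700.
Player F's payoff = €14,600 − €48,700 = -€34,100. All other bidders lose, so their payoff is 0.

Player L €0, Player Q €0, Player V €0, Player F -€34,100, Player E €0.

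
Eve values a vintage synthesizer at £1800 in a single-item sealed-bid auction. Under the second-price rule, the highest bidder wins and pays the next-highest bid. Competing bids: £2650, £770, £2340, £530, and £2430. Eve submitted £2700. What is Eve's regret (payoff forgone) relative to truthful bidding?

The highest competing bid is £2650.
Bidding truthfully at £1800: the top bid is £2650 (a rival), so Eve loses. Payoff = £0.
Bidding £2700: Eve has the top bid, wins, and pays the second-highest bid £2650. Payoff = £1800 − £2650 = -£850.
Regret = truthful payoff − actual payoff = £0 − -£850 = £850.

Regret: £850.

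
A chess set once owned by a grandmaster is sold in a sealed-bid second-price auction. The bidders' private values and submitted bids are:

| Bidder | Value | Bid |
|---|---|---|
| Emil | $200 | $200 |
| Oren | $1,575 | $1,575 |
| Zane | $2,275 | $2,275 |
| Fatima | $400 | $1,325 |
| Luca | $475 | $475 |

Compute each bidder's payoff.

Sorted high to low: Zane $2,275 > Oren $1,575 > Fatima $1,325 > Luca $475 > Emil $200.
Zane has the top bid and wins; the price is the second-highest bid, $1,575.
Zane's payoff = $2,275 − $1,575 = $700. All other bidders lose, so their payoff is 0.

Emil $0, Oren $0, Zane $700, Fatima $0, Luca $0.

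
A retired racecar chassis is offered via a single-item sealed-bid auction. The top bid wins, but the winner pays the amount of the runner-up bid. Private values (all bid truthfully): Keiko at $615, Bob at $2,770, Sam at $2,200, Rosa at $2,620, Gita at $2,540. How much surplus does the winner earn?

Ranking the bids: Bob $2,770; Rosa $2,620; Gita $2,540; Sam $2,200; Keiko $615.
Bob wins with the top bid and pays the second-highest, $2,620.
Surplus = $2,770 − $2,620 = $150.

Surplus = $150.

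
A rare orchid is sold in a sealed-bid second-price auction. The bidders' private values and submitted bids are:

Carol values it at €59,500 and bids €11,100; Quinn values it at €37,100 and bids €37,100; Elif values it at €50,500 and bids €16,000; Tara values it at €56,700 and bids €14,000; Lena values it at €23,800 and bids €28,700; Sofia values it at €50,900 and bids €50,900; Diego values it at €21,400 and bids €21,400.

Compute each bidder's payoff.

Sorted high to low: Sofia €50,900; Quinn €37,100; Lena €28,700; Diego €21,400; Elif €16,000; Tara €14,000; Carol €11,100.
Sofia has the top bid and wins; the price is the second-highest bid, €37,100.
Sofia's payoff = €50,900 − €37,100 = €13,800. All other bidders lose, so their payoff is 0.

Payoffs: Carol €0, Quinn €0, Elif €0, Tara €0, Lena €0, Sofia €13,800, Diego €0.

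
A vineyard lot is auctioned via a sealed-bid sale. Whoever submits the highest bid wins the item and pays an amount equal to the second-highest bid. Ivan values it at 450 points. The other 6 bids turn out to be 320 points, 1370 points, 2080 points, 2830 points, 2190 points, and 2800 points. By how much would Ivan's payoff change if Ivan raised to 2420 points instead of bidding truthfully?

The highest competing bid is 2830 points.
Bidding truthfully at 450 points: the top bid is 2830 points (a rival), so Ivan loses. Payoff = 0 points.
Bidding 2420 points: the top bid is 2830 points (a rival), so Ivan loses. Payoff = 0 points.
Change = 0 points − 0 points = 0 points.

0 points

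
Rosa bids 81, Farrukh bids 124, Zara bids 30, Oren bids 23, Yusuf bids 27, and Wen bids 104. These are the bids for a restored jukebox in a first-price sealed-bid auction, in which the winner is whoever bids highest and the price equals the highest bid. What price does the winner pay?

The winner pays 124.

Ordered from highest: Farrukh 124, then Wen 104, then Rosa 81, then Zara 30, then Yusuf 27, then Oren 23.
Farrukh is the highest bidder, so Farrukh wins.
Under the first-price rule, the price is the highest bid: 124.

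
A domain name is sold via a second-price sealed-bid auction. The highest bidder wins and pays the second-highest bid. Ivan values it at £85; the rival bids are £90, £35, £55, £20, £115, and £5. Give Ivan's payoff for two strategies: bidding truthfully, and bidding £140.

The highest competing bid is £115.
Bidding truthfully at £85: the top bid is £115 (a rival), so Ivan loses. Payoff = £0.
Bidding £140: Ivan has the top bid, wins, and pays the second-highest bid £115. Payoff = £85 − £115 = -£30.
Deviating from a truthful bid can only lose payoff in a second-price auction — never gain.

(a) £0  (b) -£30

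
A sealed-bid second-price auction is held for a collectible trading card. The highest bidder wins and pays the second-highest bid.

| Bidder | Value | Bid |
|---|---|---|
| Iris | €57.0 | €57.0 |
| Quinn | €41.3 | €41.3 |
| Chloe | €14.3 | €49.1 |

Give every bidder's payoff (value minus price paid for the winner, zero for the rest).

Ordered from highest: Iris €57.0; Chloe €49.1; Quinn €41.3.
Iris has the top bid and wins; the price is the second-highest bid, €49.1.
Iris's payoff = €57.0 − €49.1 = €7.9. All other bidders lose, so their payoff is 0.

Iris €7.9, Quinn €0.0, Chloe €0.0.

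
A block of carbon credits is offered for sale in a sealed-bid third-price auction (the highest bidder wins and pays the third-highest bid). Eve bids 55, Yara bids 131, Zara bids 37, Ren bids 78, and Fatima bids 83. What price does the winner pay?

Price paid: 78.

Ranking the bids: Yara 131; Fatima 83; Ren 78; Eve 55; Zara 37.
Yara is the highest bidder, so Yara wins.
Under the third-price rule, the price is the third-highest bid: 78.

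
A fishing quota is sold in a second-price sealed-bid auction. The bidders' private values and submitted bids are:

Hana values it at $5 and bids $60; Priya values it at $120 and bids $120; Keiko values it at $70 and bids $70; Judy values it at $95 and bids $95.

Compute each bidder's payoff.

Payoffs: Hana $0, Priya $25, Keiko $0, Judy $0.

Ordered from highest: Priya $120, then Judy $95, then Keiko $70, then Hana $60.
Priya has the top bid and wins; the price is the second-highest bid, $95.
Priya's payoff = $120 − $95 = $25. All other bidders lose, so their payoff is 0.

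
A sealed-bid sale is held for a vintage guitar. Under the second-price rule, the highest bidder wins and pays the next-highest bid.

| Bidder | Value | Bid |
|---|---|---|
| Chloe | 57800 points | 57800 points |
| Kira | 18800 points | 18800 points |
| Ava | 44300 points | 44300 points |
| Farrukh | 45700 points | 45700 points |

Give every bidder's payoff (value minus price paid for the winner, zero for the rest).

Ordered from highest: Chloe 57800 points, then Farrukh 45700 points, then Ava 44300 points, then Kira 18800 points.
Chloe has the top bid and wins; the price is the second-highest bid, 45700 points.
Chloe's payoff = 57800 points − 45700 points = 12100 points. All other bidders lose, so their payoff is 0.

Payoffs: Chloe 12100 points, Kira 0 points, Ava 0 points, Farrukh 0 points.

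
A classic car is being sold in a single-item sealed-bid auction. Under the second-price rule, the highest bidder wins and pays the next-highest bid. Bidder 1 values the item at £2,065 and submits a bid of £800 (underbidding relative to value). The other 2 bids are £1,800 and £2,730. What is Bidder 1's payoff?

£0

Highest competing bid: £2,730.
Bidder 1's bid £800 is not the highest, so Bidder 1 loses, pays nothing, and earns zero payoff.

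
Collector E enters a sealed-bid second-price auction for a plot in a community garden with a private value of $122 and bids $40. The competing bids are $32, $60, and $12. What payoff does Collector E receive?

Highest competing bid: $60.
Collector E's bid $40 is not the highest, so Collector E loses, pays nothing, and earns zero payoff.

Payoff = $0.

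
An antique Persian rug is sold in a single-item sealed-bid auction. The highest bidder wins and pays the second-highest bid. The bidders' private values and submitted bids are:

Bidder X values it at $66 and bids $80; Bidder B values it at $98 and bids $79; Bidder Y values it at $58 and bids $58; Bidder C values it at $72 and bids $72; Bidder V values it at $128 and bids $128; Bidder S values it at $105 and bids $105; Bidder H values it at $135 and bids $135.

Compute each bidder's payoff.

Bidder X $0, Bidder B $0, Bidder Y $0, Bidder C $0, Bidder V $0, Bidder S $0, Bidder H $7.

Sorted high to low: Bidder H $135 > Bidder V $128 > Bidder S $105 > Bidder X $80 > Bidder B $79 > Bidder C $72 > Bidder Y $58.
Bidder H has the top bid and wins; the price is the second-highest bid, $128.
Bidder H's payoff = $135 − $128 = $7. All other bidders lose, so their payoff is 0.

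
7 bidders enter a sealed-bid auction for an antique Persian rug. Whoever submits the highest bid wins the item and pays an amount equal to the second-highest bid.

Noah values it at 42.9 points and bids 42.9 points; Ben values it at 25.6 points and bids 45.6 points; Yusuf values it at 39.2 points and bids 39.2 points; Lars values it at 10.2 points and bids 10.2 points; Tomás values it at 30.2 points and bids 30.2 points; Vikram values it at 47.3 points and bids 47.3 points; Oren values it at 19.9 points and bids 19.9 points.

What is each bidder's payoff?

Noah 0.0 points, Ben 0.0 points, Yusuf 0.0 points, Lars 0.0 points, Tomás 0.0 points, Vikram 1.7 points, Oren 0.0 points.

Ranking the bids: Vikram 47.3 points; Ben 45.6 points; Noah 42.9 points; Yusuf 39.2 points; Tomás 30.2 points; Oren 19.9 points; Lars 10.2 points.
Vikram has the top bid and wins; the price is the second-highest bid, 45.6 points.
Vikram's payoff = 47.3 points − 45.6 points = 1.7 points. All other bidders lose, so their payoff is 0.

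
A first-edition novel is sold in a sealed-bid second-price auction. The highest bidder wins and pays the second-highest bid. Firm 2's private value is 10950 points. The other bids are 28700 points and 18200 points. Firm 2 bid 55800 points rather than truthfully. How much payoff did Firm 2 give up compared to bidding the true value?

The highest competing bid is 28700 points.
Bidding truthfully at 10950 points: the top bid is 28700 points (a rival), so Firm 2 loses. Payoff = 0 points.
Bidding 55800 points: Firm 2 has the top bid, wins, and pays the second-highest bid 28700 points. Payoff = 10950 points − 28700 points = -17750 points.
Regret = truthful payoff − actual payoff = 0 points − -17750 points = 17750 points.

Regret: 17750 points.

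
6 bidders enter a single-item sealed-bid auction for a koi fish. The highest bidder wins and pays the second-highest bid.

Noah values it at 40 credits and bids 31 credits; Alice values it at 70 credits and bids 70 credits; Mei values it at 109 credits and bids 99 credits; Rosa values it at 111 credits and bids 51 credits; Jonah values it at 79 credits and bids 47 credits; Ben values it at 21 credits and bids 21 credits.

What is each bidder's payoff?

Sorted high to low: Mei 99 credits > Alice 70 credits > Rosa 51 credits > Jonah 47 credits > Noah 31 credits > Ben 21 credits.
Mei has the top bid and wins; the price is the second-highest bid, 70 credits.
Mei's payoff = 109 credits − 70 credits = 39 credits. All other bidders lose, so their payoff is 0.

Noah 0 credits, Alice 0 credits, Mei 39 credits, Rosa 0 credits, Jonah 0 credits, Ben 0 credits.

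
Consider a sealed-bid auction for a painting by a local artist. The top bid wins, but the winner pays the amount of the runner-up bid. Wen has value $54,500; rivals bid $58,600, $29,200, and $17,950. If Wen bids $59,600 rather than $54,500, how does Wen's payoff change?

The highest competing bid is $58,600.
Bidding truthfully at $54,500: the top bid is $58,600 (a rival), so Wen loses. Payoff = $0.
Bidding $59,600: Wen has the top bid, wins, and pays the second-highest bid $58,600. Payoff = $54,500 − $58,600 = -$4,100.
Change = -$4,100 − $0 = -$4,100.

-$4,100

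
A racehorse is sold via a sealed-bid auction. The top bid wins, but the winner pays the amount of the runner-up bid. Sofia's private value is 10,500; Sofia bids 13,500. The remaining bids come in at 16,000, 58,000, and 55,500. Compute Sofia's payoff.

0

Highest competing bid: 58,000.
Sofia's bid 13,500 is not the highest, so Sofia loses, pays nothing, and earns zero payoff.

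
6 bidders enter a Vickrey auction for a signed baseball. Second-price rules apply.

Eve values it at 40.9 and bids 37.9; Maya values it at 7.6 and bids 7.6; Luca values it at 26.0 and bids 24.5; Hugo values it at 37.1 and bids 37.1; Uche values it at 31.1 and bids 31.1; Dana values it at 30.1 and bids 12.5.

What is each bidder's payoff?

Ranking the bids: Eve 37.9, then Hugo 37.1, then Uche 31.1, then Luca 24.5, then Dana 12.5, then Maya 7.6.
Eve has the top bid and wins; the price is the second-highest bid, 37.1.
Eve's payoff = 40.9 − 37.1 = 3.8. All other bidders lose, so their payoff is 0.

Eve 3.8, Maya 0.0, Luca 0.0, Hugo 0.0, Uche 0.0, Dana 0.0.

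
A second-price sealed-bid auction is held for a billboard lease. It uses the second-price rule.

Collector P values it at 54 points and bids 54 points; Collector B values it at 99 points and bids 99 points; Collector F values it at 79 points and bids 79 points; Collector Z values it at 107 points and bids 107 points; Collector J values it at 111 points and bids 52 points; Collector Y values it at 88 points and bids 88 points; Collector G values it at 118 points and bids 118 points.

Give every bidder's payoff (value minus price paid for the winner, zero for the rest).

Ranking the bids: Collector G 118 points > Collector Z 107 points > Collector B 99 points > Collector Y 88 points > Collector F 79 points > Collector P 54 points > Collector J 52 points.
Collector G has the top bid and wins; the price is the second-highest bid, 107 points.
Collector G's payoff = 118 points − 107 points = 11 points. All other bidders lose, so their payoff is 0.

Collector P 0 points, Collector B 0 points, Collector F 0 points, Collector Z 0 points, Collector J 0 points, Collector Y 0 points, Collector G 11 points.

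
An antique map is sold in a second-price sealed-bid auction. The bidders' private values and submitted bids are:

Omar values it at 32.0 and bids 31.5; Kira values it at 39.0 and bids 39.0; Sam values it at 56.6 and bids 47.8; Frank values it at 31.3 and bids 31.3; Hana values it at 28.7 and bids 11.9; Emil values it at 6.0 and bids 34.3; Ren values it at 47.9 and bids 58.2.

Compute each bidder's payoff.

Payoffs: Omar 0.0, Kira 0.0, Sam 0.0, Frank 0.0, Hana 0.0, Emil 0.0, Ren 0.1.

Bids in descending order: Ren 58.2, then Sam 47.8, then Kira 39.0, then Emil 34.3, then Omar 31.5, then Frank 31.3, then Hana 11.9.
Ren has the top bid and wins; the price is the second-highest bid, 47.8.
Ren's payoff = 47.9 − 47.8 = 0.1. All other bidders lose, so their payoff is 0.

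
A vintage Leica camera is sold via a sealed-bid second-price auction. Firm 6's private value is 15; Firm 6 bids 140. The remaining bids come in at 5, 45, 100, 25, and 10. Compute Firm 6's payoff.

-85

Highest competing bid: 100.
Firm 6's bid 140 is the highest overall, so Firm 6 wins and pays the second-highest bid, 100.
Payoff = value − price = 15 − 100 = -85.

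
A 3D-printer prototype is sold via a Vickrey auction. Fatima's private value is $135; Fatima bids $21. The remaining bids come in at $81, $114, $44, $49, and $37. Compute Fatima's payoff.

Highest competing bid: $114.
Fatima's bid $21 is not the highest, so Fatima loses, pays nothing, and earns zero payoff.

Payoff = $0.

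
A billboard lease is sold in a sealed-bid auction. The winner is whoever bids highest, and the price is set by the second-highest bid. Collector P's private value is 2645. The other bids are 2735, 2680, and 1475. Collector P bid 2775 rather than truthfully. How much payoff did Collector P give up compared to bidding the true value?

The highest competing bid is 2735.
Bidding truthfully at 2645: the top bid is 2735 (a rival), so Collector P loses. Payoff = 0.
Bidding 2775: Collector P has the top bid, wins, and pays the second-highest bid 2735. Payoff = 2645 − 2735 = -90.
Regret = truthful payoff − actual payoff = 0 − -90 = 90.
Deviating from a truthful bid can only lose payoff in a second-price auction — never gain.

Regret: 90.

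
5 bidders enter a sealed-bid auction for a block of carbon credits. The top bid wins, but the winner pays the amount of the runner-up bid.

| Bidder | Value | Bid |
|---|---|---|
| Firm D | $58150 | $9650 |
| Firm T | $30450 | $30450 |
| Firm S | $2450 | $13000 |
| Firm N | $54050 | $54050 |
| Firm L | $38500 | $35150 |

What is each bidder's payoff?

Payoffs: Firm D $0, Firm T $0, Firm S $0, Firm N $18900, Firm L $0.

Sorted high to low: Firm N $54050; Firm L $35150; Firm T $30450; Firm S $13000; Firm D $9650.
Firm N has the top bid and wins; the price is the second-highest bid, $35150.
Firm N's payoff = $54050 − $35150 = $18900. All other bidders lose, so their payoff is 0.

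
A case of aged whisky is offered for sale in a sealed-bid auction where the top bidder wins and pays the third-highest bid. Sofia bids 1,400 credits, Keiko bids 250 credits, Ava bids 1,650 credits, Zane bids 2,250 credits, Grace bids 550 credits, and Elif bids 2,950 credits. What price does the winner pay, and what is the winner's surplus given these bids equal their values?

The winner pays 1,650 credits for a surplus of 1,300 credits.

Ranking the bids: Elif 2,950 credits, then Zane 2,250 credits, then Ava 1,650 credits, then Sofia 1,400 credits, then Grace 550 credits, then Keiko 250 credits.
Elif is the highest bidder, so Elif wins.
Under the third-price rule, the price is the third-highest bid: 1,650 credits.
Surplus = 2,950 credits − 1,650 credits = 1,300 credits.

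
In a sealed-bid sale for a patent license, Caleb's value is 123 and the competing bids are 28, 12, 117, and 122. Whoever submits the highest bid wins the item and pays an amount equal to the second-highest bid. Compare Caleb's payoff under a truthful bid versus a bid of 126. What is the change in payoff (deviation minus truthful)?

The highest competing bid is 122.
Bidding truthfully at 123: Caleb has the top bid, wins, and pays the second-highest bid 122. Payoff = 123 − 122 = 1.
Bidding 126: Caleb has the top bid, wins, and pays the second-highest bid 122. Payoff = 123 − 122 = 1.
Change = 1 − 1 = 0.
The bid only affects whether you win, not the price — here both bids land on the same side of the top rival bid, so the deviation is payoff-neutral.

0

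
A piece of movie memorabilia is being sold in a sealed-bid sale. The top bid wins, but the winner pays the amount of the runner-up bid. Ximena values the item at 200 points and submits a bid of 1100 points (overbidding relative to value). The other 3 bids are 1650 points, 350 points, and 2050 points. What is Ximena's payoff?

Ximena's payoff: 0 points.

Highest competing bid: 2050 points.
Ximena's bid 1100 points is not the highest, so Ximena loses, pays nothing, and earns zero payoff.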